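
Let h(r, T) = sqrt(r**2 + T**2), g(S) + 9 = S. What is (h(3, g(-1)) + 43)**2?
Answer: (43 + sqrt(109))**2 ≈ 2855.9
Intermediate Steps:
g(S) = -9 + S
h(r, T) = sqrt(T**2 + r**2)
(h(3, g(-1)) + 43)**2 = (sqrt((-9 - 1)**2 + 3**2) + 43)**2 = (sqrt((-10)**2 + 9) + 43)**2 = (sqrt(100 + 9) + 43)**2 = (sqrt(109) + 43)**2 = (43 + sqrt(109))**2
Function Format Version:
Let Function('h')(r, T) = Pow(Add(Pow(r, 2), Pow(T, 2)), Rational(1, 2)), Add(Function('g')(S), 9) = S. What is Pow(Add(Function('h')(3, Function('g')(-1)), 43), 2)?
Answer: Pow(Add(43, Pow(109, Rational(1, 2))), 2) ≈ 2855.9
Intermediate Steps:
Function('g')(S) = Add(-9, S)
Function('h')(r, T) = Pow(Add(Pow(T, 2), Pow(r, 2)), Rational(1, 2))
Pow(Add(Function('h')(3, Function('g')(-1)), 43), 2) = Pow(Add(Pow(Add(Pow(Add(-9, -1), 2), Pow(3, 2)), Rational(1, 2)), 43), 2) = Pow(Add(Pow(Add(Pow(-10, 2), 9), Rational(1, 2)), 43), 2) = Pow(Add(Pow(Add(100, 9), Rational(1, 2)), 43), 2) = Pow(Add(Pow(109, Rational(1, 2)), 43), 2) = Pow(Add(43, Pow(109, Rational(1, 2))), 2)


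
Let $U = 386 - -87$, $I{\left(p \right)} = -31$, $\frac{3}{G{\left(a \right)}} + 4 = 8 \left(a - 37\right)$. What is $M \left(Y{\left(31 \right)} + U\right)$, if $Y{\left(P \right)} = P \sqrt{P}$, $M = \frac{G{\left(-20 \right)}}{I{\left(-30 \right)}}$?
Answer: $\frac{1419}{14260} + \frac{3 \sqrt{31}}{460} \approx 0.13582$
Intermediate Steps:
$G{\left(a \right)} = \frac{3}{-300 + 8 a}$ ($G{\left(a \right)} = \frac{3}{-4 + 8 \left(a - 37\right)} = \frac{3}{-4 + 8 \left(-37 + a\right)} = \frac{3}{-4 + \left(-296 + 8 a\right)} = \frac{3}{-300 + 8 a}$)
$U = 473$ ($U = 386 + 87 = 473$)
$M = \frac{3}{14260}$ ($M = \frac{\frac{3}{4} \frac{1}{-75 + 2 \left(-20\right)}}{-31} = \frac{3}{4 \left(-75 - 40\right)} \left(- \frac{1}{31}\right) = \frac{3}{4 \left(-115\right)} \left(- \frac{1}{31}\right) = \frac{3}{4} \left(- \frac{1}{115}\right) \left(- \frac{1}{31}\right) = \left(- \frac{3}{460}\right) \left(- \frac{1}{31}\right) = \frac{3}{14260} \approx 0.00021038$)
$Y{\left(P \right)} = P^{\frac{3}{2}}$
$M \left(Y{\left(31 \right)} + U\right) = \frac{3 \left(31^{\frac{3}{2}} + 473\right)}{14260} = \frac{3 \left(31 \sqrt{31} + 473\right)}{14260} = \frac{3 \left(473 + 31 \sqrt{31}\right)}{14260} = \frac{1419}{14260} + \frac{3 \sqrt{31}}{460}$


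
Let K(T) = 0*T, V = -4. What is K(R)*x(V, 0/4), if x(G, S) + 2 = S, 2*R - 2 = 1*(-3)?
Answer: 0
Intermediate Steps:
R = -1/2 (R = 1 + (1*(-3))/2 = 1 + (1/2)*(-3) = 1 - 3/2 = -1/2 ≈ -0.50000)
x(G, S) = -2 + S
K(T) = 0
K(R)*x(V, 0/4) = 0*(-2 + 0/4) = 0*(-2 + 0*(1/4)) = 0*(-2 + 0) = 0*(-2) = 0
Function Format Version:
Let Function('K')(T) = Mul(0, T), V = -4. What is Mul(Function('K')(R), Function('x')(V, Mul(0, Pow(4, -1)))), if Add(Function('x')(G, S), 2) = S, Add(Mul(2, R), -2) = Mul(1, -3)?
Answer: 0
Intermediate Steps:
R = Rational(-1, 2) (R = Add(1, Mul(Rational(1, 2), Mul(1, -3))) = Add(1, Mul(Rational(1, 2), -3)) = Add(1, Rational(-3, 2)) = Rational(-1, 2) ≈ -0.50000)
Function('x')(G, S) = Add(-2, S)
Function('K')(T) = 0
Mul(Function('K')(R), Function('x')(V, Mul(0, Pow(4, -1)))) = Mul(0, Add(-2, Mul(0, Pow(4, -1)))) = Mul(0, Add(-2, Mul(0, Rational(1, 4)))) = Mul(0, Add(-2, 0)) = Mul(0, -2) = 0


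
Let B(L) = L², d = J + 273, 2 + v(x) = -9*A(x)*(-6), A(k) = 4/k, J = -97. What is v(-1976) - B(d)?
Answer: -7651593/247 ≈ -30978.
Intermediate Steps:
v(x) = -2 + 216/x (v(x) = -2 - 36/x*(-6) = -2 + 216/x)
d = 176 (d = -97 + 273 = 176)
v(-1976) - B(d) = (-2 + 216/(-1976)) - 1*176² = (-2 + 216*(-1/1976)) - 1*30976 = (-2 - 27/247) - 30976 = -521/247 - 30976 = -7651593/247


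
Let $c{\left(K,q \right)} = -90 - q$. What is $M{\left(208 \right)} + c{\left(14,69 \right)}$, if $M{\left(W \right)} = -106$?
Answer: $-265$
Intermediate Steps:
$M{\left(208 \right)} + c{\left(14,69 \right)} = -106 - 159 = -265$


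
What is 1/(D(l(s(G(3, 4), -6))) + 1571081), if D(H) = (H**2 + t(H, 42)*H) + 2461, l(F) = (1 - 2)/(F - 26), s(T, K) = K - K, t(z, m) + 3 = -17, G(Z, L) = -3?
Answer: 676/1063713873 ≈ 6.3551e-7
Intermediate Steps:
t(z, m) = -20 (t(z, m) = -3 - 17 = -20)
s(T, K) = 0
l(F) = -1/(-26 + F)
D(H) = 2461 + H**2 - 20*H (D(H) = (H**2 - 20*H) + 2461 = 2461 + H**2 - 20*H)
1/(D(l(s(G(3, 4), -6))) + 1571081) = 1/((2461 + (-1/(-26 + 0))**2 - (-20)/(-26 + 0)) + 1571081) = 1/((2461 + (-1/(-26))**2 - (-20)/(-26)) + 1571081) = 1/((2461 + (-1*(-1/26))**2 - (-20)*(-1)/26) + 1571081) = 1/((2461 + (1/26)**2 - 20*1/26) + 1571081) = 1/((2461 + 1/676 - 10/13) + 1571081) = 1/(1663117/676 + 1571081) = 1/(1063713873/676) = 676/1063713873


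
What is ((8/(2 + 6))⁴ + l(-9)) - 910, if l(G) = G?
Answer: -918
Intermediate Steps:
((8/(2 + 6))⁴ + l(-9)) - 910 = ((8/(2 + 6))⁴ - 9) - 910 = ((8/8)⁴ - 9) - 910 = ((8*(⅛))⁴ - 9) - 910 = (1⁴ - 9) - 910 = (1 - 9) - 910 = -8 - 910 = -918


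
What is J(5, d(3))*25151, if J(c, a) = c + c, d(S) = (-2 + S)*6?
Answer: 251510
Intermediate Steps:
d(S) = -12 + 6*S
J(c, a) = 2*c
J(5, d(3))*25151 = (2*5)*25151 = 10*25151 = 251510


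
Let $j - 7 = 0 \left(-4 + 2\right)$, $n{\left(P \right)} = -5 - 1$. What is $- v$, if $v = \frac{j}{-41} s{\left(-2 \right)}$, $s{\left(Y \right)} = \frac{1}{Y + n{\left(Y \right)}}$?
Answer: $- \frac{7}{328} \approx -0.021341$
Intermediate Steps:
$n{\left(P \right)} = -6$ ($n{\left(P \right)} = -5 - 1 = -6$)
$j = 7$ ($j = 7 + 0 \left(-4 + 2\right) = 7 + 0 \left(-2\right) = 7 + 0 = 7$)
$s{\left(Y \right)} = \frac{1}{-6 + Y}$ ($s{\left(Y \right)} = \frac{1}{Y - 6} = \frac{1}{-6 + Y}$)
$v = \frac{7}{328}$ ($v = \frac{\frac{1}{-41} \cdot 7}{-6 - 2} = \frac{\left(- \frac{1}{41}\right) 7}{-8} = \left(- \frac{7}{41}\right) \left(- \frac{1}{8}\right) = \frac{7}{328} \approx 0.021341$)
$- v = \left(-1\right) \frac{7}{328} = - \frac{7}{328}$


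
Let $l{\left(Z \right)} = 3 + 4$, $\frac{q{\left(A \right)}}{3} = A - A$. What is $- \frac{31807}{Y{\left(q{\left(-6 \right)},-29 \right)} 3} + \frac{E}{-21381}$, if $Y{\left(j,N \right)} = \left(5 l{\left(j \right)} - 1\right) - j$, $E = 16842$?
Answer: $- \frac{13368301}{42762} \approx -312.62$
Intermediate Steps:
$q{\left(A \right)} = 0$ ($q{\left(A \right)} = 3 \left(A - A\right) = 3 \cdot 0 = 0$)
$l{\left(Z \right)} = 7$
$Y{\left(j,N \right)} = 34 - j$ ($Y{\left(j,N \right)} = \left(5 \cdot 7 - 1\right) - j = \left(35 - 1\right) - j = 34 - j$)
$- \frac{31807}{Y{\left(q{\left(-6 \right)},-29 \right)} 3} + \frac{E}{-21381} = - \frac{31807}{\left(34 - 0\right) 3} + \frac{16842}{-21381} = - \frac{31807}{\left(34 + 0\right) 3} + 16842 \left(- \frac{1}{21381}\right) = - \frac{31807}{34 \cdot 3} - \frac{5614}{7127} = - \frac{31807}{102} - \frac{5614}{7127} = \left(-31807\right) \frac{1}{102} - \frac{5614}{7127} = - \frac{1871}{6} - \frac{5614}{7127} = - \frac{13368301}{42762}$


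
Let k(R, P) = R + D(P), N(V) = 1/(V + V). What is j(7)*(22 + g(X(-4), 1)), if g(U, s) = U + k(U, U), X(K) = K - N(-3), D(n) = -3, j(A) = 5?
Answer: 170/3 ≈ 56.667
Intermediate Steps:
N(V) = 1/(2*V)
k(R, P) = -3 + R (k(R, P) = R - 3 = -3 + R)
X(K) = ⅙ + K (X(K) = K - 1/(2*(-3)) = K - (-1)/(2*3) = K - 1*(-⅙) = K + ⅙ = ⅙ + K)
g(U, s) = -3 + 2*U (g(U, s) = U + (-3 + U) = -3 + 2*U)
j(7)*(22 + g(X(-4), 1)) = 5*(22 + (-3 + 2*(⅙ - 4))) = 5*(22 + (-3 + 2*(-23/6))) = 5*(22 + (-3 - 23/3)) = 5*(22 - 32/3) = 5*(34/3) = 170/3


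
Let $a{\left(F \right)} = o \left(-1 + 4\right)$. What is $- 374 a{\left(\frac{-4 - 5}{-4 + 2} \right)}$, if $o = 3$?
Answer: $-3366$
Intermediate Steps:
$a{\left(F \right)} = 9$ ($a{\left(F \right)} = 3 \left(-1 + 4\right) = 3 \cdot 3 = 9$)
$- 374 a{\left(\frac{-4 - 5}{-4 + 2} \right)} = \left(-374\right) 9 = -3366$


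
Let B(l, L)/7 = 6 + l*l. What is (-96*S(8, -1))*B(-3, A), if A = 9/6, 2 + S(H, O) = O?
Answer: 30240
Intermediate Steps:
S(H, O) = -2 + O
A = 3/2 (A = 9*(⅙) = 3/2 ≈ 1.5000)
B(l, L) = 42 + 7*l² (B(l, L) = 7*(6 + l*l) = 7*(6 + l²) = 42 + 7*l²)
(-96*S(8, -1))*B(-3, A) = (-96*(-2 - 1))*(42 + 7*(-3)²) = (-96*(-3))*(42 + 7*9) = 288*(42 + 63) = 288*105 = 30240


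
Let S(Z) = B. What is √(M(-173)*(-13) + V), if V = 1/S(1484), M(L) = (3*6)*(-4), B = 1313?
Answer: 7*√32931353/1313 ≈ 30.594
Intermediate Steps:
S(Z) = 1313
M(L) = -72 (M(L) = 18*(-4) = -72)
V = 1/1313 ≈ 0.00076161
√(M(-173)*(-13) + V) = √(-72*(-13) + 1/1313) = √(936 + 1/1313) = √(1228969/1313) = 7*√32931353/1313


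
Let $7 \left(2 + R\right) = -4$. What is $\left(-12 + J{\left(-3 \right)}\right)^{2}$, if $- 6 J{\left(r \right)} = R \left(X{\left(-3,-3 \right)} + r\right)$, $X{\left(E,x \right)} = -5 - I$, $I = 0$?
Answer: $\frac{11664}{49} \approx 238.04$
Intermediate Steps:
$R = - \frac{18}{7}$ ($R = -2 + \frac{1}{7} \left(-4\right) = -2 - \frac{4}{7} = - \frac{18}{7} \approx -2.5714$)
$X{\left(E,x \right)} = -5$ ($X{\left(E,x \right)} = -5 - 0 = -5 + 0 = -5$)
$J{\left(r \right)} = - \frac{15}{7} + \frac{3 r}{7}$ ($J{\left(r \right)} = - \frac{\left(- \frac{18}{7}\right) \left(-5 + r\right)}{6} = - \frac{\frac{90}{7} - \frac{18 r}{7}}{6} = - \frac{15}{7} + \frac{3 r}{7}$)
$\left(-12 + J{\left(-3 \right)}\right)^{2} = \left(-12 + \left(- \frac{15}{7} + \frac{3}{7} \left(-3\right)\right)\right)^{2} = \left(-12 - \frac{24}{7}\right)^{2} = \left(- \frac{108}{7}\right)^{2} = \frac{11664}{49}$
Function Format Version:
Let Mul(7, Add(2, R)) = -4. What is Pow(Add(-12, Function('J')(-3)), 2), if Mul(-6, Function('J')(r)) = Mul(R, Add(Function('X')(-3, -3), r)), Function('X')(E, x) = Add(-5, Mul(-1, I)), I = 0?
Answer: Rational(11664, 49) ≈ 238.04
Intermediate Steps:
R = Rational(-18, 7) (R = Add(-2, Mul(Rational(1, 7), -4)) = Add(-2, Rational(-4, 7)) = Rational(-18, 7) ≈ -2.5714)
Function('X')(E, x) = -5 (Function('X')(E, x) = Add(-5, Mul(-1, 0)) = Add(-5, 0) = -5)
Function('J')(r) = Add(Rational(-15, 7), Mul(Rational(3, 7), r)) (Function('J')(r) = Mul(Rational(-1, 6), Mul(Rational(-18, 7), Add(-5, r))) = Mul(Rational(-1, 6), Add(Rational(90, 7), Mul(Rational(-18, 7), r))) = Add(Rational(-15, 7), Mul(Rational(3, 7), r)))
Pow(Add(-12, Function('J')(-3)), 2) = Pow(Add(-12, Add(Rational(-15, 7), Mul(Rational(3, 7), -3))), 2) = Pow(Add(-12, Add(Rational(-15, 7), Rational(-9, 7))), 2) = Pow(Add(-12, Rational(-24, 7)), 2) = Pow(Rational(-108, 7), 2) = Rational(11664, 49)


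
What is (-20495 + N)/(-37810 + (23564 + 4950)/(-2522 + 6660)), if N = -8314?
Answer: 59605821/78214633 ≈ 0.76208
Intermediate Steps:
(-20495 + N)/(-37810 + (23564 + 4950)/(-2522 + 6660)) = (-20495 - 8314)/(-37810 + (23564 + 4950)/(-2522 + 6660)) = -28809/(-37810 + 28514/4138) = -28809/(-37810 + 28514*(1/4138)) = -28809/(-37810 + 14257/2069) = -28809/(-78214633/2069) = -28809*(-2069/78214633) = 59605821/78214633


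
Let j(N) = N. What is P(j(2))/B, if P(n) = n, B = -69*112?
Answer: -1/3864 ≈ -0.00025880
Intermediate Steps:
B = -7728
P(j(2))/B = 2/(-7728) = 2*(-1/7728) = -1/3864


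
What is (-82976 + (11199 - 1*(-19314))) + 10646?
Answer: -41817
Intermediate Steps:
(-82976 + (11199 - 1*(-19314))) + 10646 = (-82976 + (11199 + 19314)) + 10646 = (-82976 + 30513) + 10646 = -52463 + 10646 = -41817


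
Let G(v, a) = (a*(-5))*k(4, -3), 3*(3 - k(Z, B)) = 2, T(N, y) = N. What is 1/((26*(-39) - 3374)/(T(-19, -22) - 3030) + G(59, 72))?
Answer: -3049/2556772 ≈ -0.0011925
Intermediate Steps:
k(Z, B) = 7/3 (k(Z, B) = 3 - ⅓*2 = 3 - ⅔ = 7/3)
G(v, a) = -35*a/3 (G(v, a) = (a*(-5))*(7/3) = -5*a*(7/3) = -35*a/3)
1/((26*(-39) - 3374)/(T(-19, -22) - 3030) + G(59, 72)) = 1/((26*(-39) - 3374)/(-19 - 3030) - 35/3*72) = 1/((-1014 - 3374)/(-3049) - 840) = 1/(-4388*(-1/3049) - 840) = 1/(4388/3049 - 840) = 1/(-2556772/3049) = -3049/2556772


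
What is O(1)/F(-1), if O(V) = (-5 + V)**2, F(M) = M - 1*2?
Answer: -16/3 ≈ -5.3333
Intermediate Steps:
F(M) = -2 + M (F(M) = M - 2 = -2 + M)
O(1)/F(-1) = (-5 + 1)**2/(-2 - 1) = (-4)**2/(-3) = -1/3*16 = -16/3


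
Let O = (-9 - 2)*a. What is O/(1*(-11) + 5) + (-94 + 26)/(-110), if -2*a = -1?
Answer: 1013/660 ≈ 1.5348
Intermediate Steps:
a = 1/2 (a = -1/2*(-1) = 1/2 ≈ 0.50000)
O = -11/2 (O = (-9 - 2)*(1/2) = -11*1/2 = -11/2 ≈ -5.5000)
O/(1*(-11) + 5) + (-94 + 26)/(-110) = -11/(2*(1*(-11) + 5)) + (-94 + 26)/(-110) = -11/(2*(-11 + 5)) - 68*(-1/110) = -11/2/(-6) + 34/55 = -11/2*(-1/6) + 34/55 = 11/12 + 34/55 = 1013/660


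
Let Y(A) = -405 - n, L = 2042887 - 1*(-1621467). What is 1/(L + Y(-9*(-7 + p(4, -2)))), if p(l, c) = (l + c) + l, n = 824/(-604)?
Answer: 151/553256505 ≈ 2.7293e-7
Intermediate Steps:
n = -206/151 (n = 824*(-1/604) = -206/151 ≈ -1.3642)
p(l, c) = c + 2*l (p(l, c) = (c + l) + l = c + 2*l)
L = 3664354 (L = 2042887 + 1621467 = 3664354)
Y(A) = -60949/151 (Y(A) = -405 - 1*(-206/151) = -405 + 206/151 = -60949/151)
1/(L + Y(-9*(-7 + p(4, -2)))) = 1/(3664354 - 60949/151) = 1/(553256505/151) = 151/553256505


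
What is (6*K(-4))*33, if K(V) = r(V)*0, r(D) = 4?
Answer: 0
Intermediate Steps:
K(V) = 0 (K(V) = 4*0 = 0)
(6*K(-4))*33 = (6*0)*33 = 0*33 = 0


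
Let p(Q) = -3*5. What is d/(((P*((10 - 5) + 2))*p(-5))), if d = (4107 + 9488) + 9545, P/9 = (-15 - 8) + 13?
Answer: 2314/945 ≈ 2.4487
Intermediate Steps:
P = -90 (P = 9*((-15 - 8) + 13) = 9*(-23 + 13) = 9*(-10) = -90)
p(Q) = -15
d = 23140 (d = 13595 + 9545 = 23140)
d/(((P*((10 - 5) + 2))*p(-5))) = 23140/((-90*((10 - 5) + 2)*(-15))) = 23140/((-90*(5 + 2)*(-15))) = 23140/((-90*7*(-15))) = 23140/((-630*(-15))) = 23140/9450 = 23140*(1/9450) = 2314/945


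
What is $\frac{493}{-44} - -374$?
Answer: $\frac{15963}{44} \approx 362.8$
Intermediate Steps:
$\frac{493}{-44} - -374 = 493 \left(- \frac{1}{44}\right) + 374 = - \frac{493}{44} + 374 = \frac{15963}{44}$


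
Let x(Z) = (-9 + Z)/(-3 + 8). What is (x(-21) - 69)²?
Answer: 5625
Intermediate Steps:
x(Z) = -9/5 + Z/5 (x(Z) = (-9 + Z)/5 = (-9 + Z)*(⅕) = -9/5 + Z/5)
(x(-21) - 69)² = ((-9/5 + (⅕)*(-21)) - 69)² = ((-9/5 - 21/5) - 69)² = (-6 - 69)² = (-75)² = 5625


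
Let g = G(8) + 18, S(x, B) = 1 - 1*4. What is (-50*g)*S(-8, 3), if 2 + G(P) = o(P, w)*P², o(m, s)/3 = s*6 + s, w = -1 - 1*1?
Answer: -400800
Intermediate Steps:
w = -2 (w = -1 - 1 = -2)
o(m, s) = 21*s (o(m, s) = 3*(s*6 + s) = 3*(6*s + s) = 3*(7*s) = 21*s)
S(x, B) = -3 (S(x, B) = 1 - 4 = -3)
G(P) = -2 - 42*P² (G(P) = -2 + (21*(-2))*P² = -2 - 42*P²)
g = -2672 (g = (-2 - 42*8²) + 18 = (-2 - 42*64) + 18 = (-2 - 2688) + 18 = -2690 + 18 = -2672)
(-50*g)*S(-8, 3) = -50*(-2672)*(-3) = 133600*(-3) = -400800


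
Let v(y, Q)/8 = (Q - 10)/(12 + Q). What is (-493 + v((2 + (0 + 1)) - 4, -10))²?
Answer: 328329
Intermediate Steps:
v(y, Q) = 8*(-10 + Q)/(12 + Q) (v(y, Q) = 8*((Q - 10)/(12 + Q)) = 8*((-10 + Q)/(12 + Q)) = 8*(-10 + Q)/(12 + Q))
(-493 + v((2 + (0 + 1)) - 4, -10))² = (-493 + 8*(-10 - 10)/(12 - 10))² = (-493 + 8*(-20)/2)² = (-493 + 8*(½)*(-20))² = (-493 - 80)² = (-573)² = 328329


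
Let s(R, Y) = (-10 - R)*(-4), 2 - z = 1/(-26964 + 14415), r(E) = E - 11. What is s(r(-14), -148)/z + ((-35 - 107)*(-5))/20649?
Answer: -15529637770/518269251 ≈ -29.964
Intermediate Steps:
r(E) = -11 + E
z = 25099/12549 (z = 2 - 1/(-26964 + 14415) = 2 - 1/(-12549) = 2 - 1*(-1/12549) = 2 + 1/12549 = 25099/12549 ≈ 2.0001)
s(R, Y) = 40 + 4*R
s(r(-14), -148)/z + ((-35 - 107)*(-5))/20649 = (40 + 4*(-11 - 14))/(25099/12549) + ((-35 - 107)*(-5))/20649 = (40 + 4*(-25))*(12549/25099) - 142*(-5)*(1/20649) = (40 - 100)*(12549/25099) + 710*(1/20649) = -60*12549/25099 + 710/20649 = -752940/25099 + 710/20649 = -15529637770/518269251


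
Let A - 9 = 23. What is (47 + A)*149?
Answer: 11771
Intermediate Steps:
A = 32 (A = 9 + 23 = 32)
(47 + A)*149 = (47 + 32)*149 = 79*149 = 11771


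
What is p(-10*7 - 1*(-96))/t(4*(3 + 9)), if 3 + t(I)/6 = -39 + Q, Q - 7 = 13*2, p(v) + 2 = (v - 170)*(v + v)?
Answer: 3745/27 ≈ 138.70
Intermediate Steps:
p(v) = -2 + 2*v*(-170 + v) (p(v) = -2 + (v - 170)*(v + v) = -2 + (-170 + v)*(2*v) = -2 + 2*v*(-170 + v))
Q = 33 (Q = 7 + 13*2 = 7 + 26 = 33)
t(I) = -54 (t(I) = -18 + 6*(-39 + 33) = -18 + 6*(-6) = -18 - 36 = -54)
p(-10*7 - 1*(-96))/t(4*(3 + 9)) = (-2 - 340*(-10*7 - 1*(-96)) + 2*(-10*7 - 1*(-96))**2)/(-54) = (-2 - 340*(-70 + 96) + 2*(-70 + 96)**2)*(-1/54) = (-2 - 340*26 + 2*26**2)*(-1/54) = (-2 - 8840 + 2*676)*(-1/54) = (-2 - 8840 + 1352)*(-1/54) = -7490*(-1/54) = 3745/27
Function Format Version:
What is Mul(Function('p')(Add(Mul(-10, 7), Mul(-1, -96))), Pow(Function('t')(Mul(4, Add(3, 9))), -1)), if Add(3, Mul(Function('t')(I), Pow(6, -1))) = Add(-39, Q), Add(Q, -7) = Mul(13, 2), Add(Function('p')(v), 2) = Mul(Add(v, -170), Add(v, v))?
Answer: Rational(3745, 27) ≈ 138.70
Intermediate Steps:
Function('p')(v) = Add(-2, Mul(2, v, Add(-170, v))) (Function('p')(v) = Add(-2, Mul(Add(v, -170), Add(v, v))) = Add(-2, Mul(Add(-170, v), Mul(2, v))) = Add(-2, Mul(2, v, Add(-170, v))))
Q = 33 (Q = Add(7, Mul(13, 2)) = Add(7, 26) = 33)
Function('t')(I) = -54 (Function('t')(I) = Add(-18, Mul(6, Add(-39, 33))) = Add(-18, Mul(6, -6)) = Add(-18, -36) = -54)
Mul(Function('p')(Add(Mul(-10, 7), Mul(-1, -96))), Pow(Function('t')(Mul(4, Add(3, 9))), -1)) = Mul(Add(-2, Mul(-340, Add(Mul(-10, 7), Mul(-1, -96))), Mul(2, Pow(Add(Mul(-10, 7), Mul(-1, -96)), 2))), Pow(-54, -1)) = Mul(Add(-2, Mul(-340, Add(-70, 96)), Mul(2, Pow(Add(-70, 96), 2))), Rational(-1, 54)) = Mul(Add(-2, Mul(-340, 26), Mul(2, Pow(26, 2))), Rational(-1, 54)) = Mul(Add(-2, -8840, Mul(2, 676)), Rational(-1, 54)) = Mul(Add(-2, -8840, 1352), Rational(-1, 54)) = Mul(-7490, Rational(-1, 54)) = Rational(3745, 27)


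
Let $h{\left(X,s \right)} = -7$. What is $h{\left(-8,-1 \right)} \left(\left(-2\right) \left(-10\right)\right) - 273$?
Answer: $-413$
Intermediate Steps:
$h{\left(-8,-1 \right)} \left(\left(-2\right) \left(-10\right)\right) - 273 = - 7 \left(\left(-2\right) \left(-10\right)\right) - 273 = \left(-7\right) 20 - 273 = -140 - 273 = -413$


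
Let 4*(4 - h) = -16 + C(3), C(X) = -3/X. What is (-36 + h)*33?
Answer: -3663/4 ≈ -915.75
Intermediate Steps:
h = 33/4 (h = 4 - (-16 - 3/3)/4 = 4 - (-16 - 3*⅓)/4 = 4 - (-16 - 1)/4 = 4 - ¼*(-17) = 4 + 17/4 = 33/4 ≈ 8.2500)
(-36 + h)*33 = (-36 + 33/4)*33 = -111/4*33 = -3663/4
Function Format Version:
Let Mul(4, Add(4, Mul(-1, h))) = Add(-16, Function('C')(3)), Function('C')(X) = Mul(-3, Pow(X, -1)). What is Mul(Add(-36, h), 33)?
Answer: Rational(-3663, 4) ≈ -915.75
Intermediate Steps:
h = Rational(33, 4) (h = Add(4, Mul(Rational(-1, 4), Add(-16, Mul(-3, Pow(3, -1))))) = Add(4, Mul(Rational(-1, 4), Add(-16, Mul(-3, Rational(1, 3))))) = Add(4, Mul(Rational(-1, 4), Add(-16, -1))) = Add(4, Mul(Rational(-1, 4), -17)) = Add(4, Rational(17, 4)) = Rational(33, 4) ≈ 8.2500)
Mul(Add(-36, h), 33) = Mul(Add(-36, Rational(33, 4)), 33) = Mul(Rational(-111, 4), 33) = Rational(-3663, 4)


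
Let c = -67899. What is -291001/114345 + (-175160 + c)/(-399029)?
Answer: -88325256674/45626971005 ≈ -1.9358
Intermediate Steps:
-291001/114345 + (-175160 + c)/(-399029) = -291001/114345 + (-175160 - 67899)/(-399029) = -291001*1/114345 - 243059*(-1/399029) = -291001/114345 + 243059/399029 = -88325256674/45626971005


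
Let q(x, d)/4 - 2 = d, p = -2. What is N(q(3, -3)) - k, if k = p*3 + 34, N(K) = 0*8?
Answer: -28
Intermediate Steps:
q(x, d) = 8 + 4*d
N(K) = 0
k = 28 (k = -2*3 + 34 = -6 + 34 = 28)
N(q(3, -3)) - k = 0 - 1*28 = 0 - 28 = -28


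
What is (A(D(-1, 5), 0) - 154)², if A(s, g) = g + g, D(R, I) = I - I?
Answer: 23716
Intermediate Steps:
D(R, I) = 0
A(s, g) = 2*g
(A(D(-1, 5), 0) - 154)² = (2*0 - 154)² = (0 - 154)² = (-154)² = 23716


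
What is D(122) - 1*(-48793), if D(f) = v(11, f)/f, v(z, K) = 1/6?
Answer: 35716477/732 ≈ 48793.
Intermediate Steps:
v(z, K) = 1/6
D(f) = 1/(6*f)
D(122) - 1*(-48793) = (1/6)/122 - 1*(-48793) = (1/6)*(1/122) + 48793 = 1/732 + 48793 = 35716477/732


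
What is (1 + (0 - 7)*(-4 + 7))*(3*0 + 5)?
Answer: -100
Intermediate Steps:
(1 + (0 - 7)*(-4 + 7))*(3*0 + 5) = (1 - 7*3)*(0 + 5) = (1 - 21)*5 = -20*5 = -100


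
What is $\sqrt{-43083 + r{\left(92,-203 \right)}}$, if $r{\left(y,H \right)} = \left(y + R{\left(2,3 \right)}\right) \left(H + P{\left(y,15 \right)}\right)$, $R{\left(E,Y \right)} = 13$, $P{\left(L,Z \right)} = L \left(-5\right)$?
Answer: $3 i \sqrt{12522} \approx 335.71 i$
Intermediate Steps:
$P{\left(L,Z \right)} = - 5 L$
$r{\left(y,H \right)} = \left(13 + y\right) \left(H - 5 y\right)$ ($r{\left(y,H \right)} = \left(y + 13\right) \left(H - 5 y\right) = \left(13 + y\right) \left(H - 5 y\right)$)
$\sqrt{-43083 + r{\left(92,-203 \right)}} = \sqrt{-43083 - \left(27295 + 42320\right)} = \sqrt{-43083 - 69615} = \sqrt{-112698} = 3 i \sqrt{12522}$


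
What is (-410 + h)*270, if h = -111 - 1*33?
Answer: -149580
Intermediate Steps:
h = -144 (h = -111 - 33 = -144)
(-410 + h)*270 = (-410 - 144)*270 = -554*270 = -149580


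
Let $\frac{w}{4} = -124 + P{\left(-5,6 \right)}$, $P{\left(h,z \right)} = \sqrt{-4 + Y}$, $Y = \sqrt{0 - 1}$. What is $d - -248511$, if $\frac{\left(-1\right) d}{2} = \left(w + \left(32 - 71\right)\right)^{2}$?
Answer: $-323811 - 32 i + 8560 \sqrt{-4 + i} \approx -3.2169 \cdot 10^{5} + 17219.0 i$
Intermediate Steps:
$Y = i$ ($Y = \sqrt{-1} = i \approx 1.0 i$)
$P{\left(h,z \right)} = \sqrt{-4 + i}$
$w = -496 + 4 \sqrt{-4 + i}$ ($w = 4 \left(-124 + \sqrt{-4 + i}\right) = -496 + 4 \sqrt{-4 + i} \approx -495.01 + 8.0613 i$)
$d = - 2 \left(-535 + 4 \sqrt{-4 + i}\right)^{2}$ ($d = - 2 \left(\left(-496 + 4 \sqrt{-4 + i}\right) + \left(32 - 71\right)\right)^{2} = - 2 \left(\left(-496 + 4 \sqrt{-4 + i}\right) - 39\right)^{2} = - 2 \left(-535 + 4 \sqrt{-4 + i}\right)^{2} \approx -5.702 \cdot 10^{5} + 17219.0 i$)
$d - -248511 = \left(-572322 - 32 i + 8560 \sqrt{-4 + i}\right) - -248511 = \left(-572322 - 32 i + 8560 \sqrt{-4 + i}\right) + 248511 = -323811 - 32 i + 8560 \sqrt{-4 + i}$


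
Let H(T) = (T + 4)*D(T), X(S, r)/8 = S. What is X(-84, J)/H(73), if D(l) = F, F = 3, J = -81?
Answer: -32/11 ≈ -2.9091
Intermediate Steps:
D(l) = 3
X(S, r) = 8*S
H(T) = 12 + 3*T (H(T) = (T + 4)*3 = (4 + T)*3 = 12 + 3*T)
X(-84, J)/H(73) = (8*(-84))/(12 + 3*73) = -672/(12 + 219) = -672/231 = -672*1/231 = -32/11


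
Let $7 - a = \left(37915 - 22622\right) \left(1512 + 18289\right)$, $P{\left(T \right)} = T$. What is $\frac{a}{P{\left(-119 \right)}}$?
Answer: $\frac{302816686}{119} \approx 2.5447 \cdot 10^{6}$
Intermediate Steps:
$a = -302816686$ ($a = 7 - \left(37915 - 22622\right) \left(1512 + 18289\right) = 7 - 15293 \cdot 19801 = 7 - 302816693 = -302816686$)
$\frac{a}{P{\left(-119 \right)}} = - \frac{302816686}{-119} = \left(-302816686\right) \left(- \frac{1}{119}\right) = \frac{302816686}{119}$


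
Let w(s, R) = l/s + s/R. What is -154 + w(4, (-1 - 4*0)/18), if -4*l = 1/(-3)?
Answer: -10847/48 ≈ -225.98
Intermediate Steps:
l = 1/12 (l = -¼/(-3) = -¼*(-⅓) = 1/12 ≈ 0.083333)
w(s, R) = 1/(12*s) + s/R
-154 + w(4, (-1 - 4*0)/18) = -154 + ((1/12)/4 + 4/(((-1 - 4*0)/18))) = -154 + ((1/12)*(¼) + 4/(((-1 + 0)*(1/18)))) = -154 + (1/48 + 4/((-1*1/18))) = -154 + (1/48 + 4/(-1/18)) = -154 + (1/48 + 4*(-18)) = -154 + (1/48 - 72) = -154 - 3455/48 = -10847/48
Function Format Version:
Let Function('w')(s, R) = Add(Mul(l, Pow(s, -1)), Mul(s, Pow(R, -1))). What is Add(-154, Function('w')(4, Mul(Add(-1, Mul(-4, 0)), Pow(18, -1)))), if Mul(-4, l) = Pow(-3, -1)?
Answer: Rational(-10847, 48) ≈ -225.98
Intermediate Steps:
l = Rational(1, 12) (l = Mul(Rational(-1, 4), Pow(-3, -1)) = Mul(Rational(-1, 4), Rational(-1, 3)) = Rational(1, 12) ≈ 0.083333)
Function('w')(s, R) = Add(Mul(Rational(1, 12), Pow(s, -1)), Mul(s, Pow(R, -1)))
Add(-154, Function('w')(4, Mul(Add(-1, Mul(-4, 0)), Pow(18, -1)))) = Add(-154, Add(Mul(Rational(1, 12), Pow(4, -1)), Mul(4, Pow(Mul(Add(-1, Mul(-4, 0)), Pow(18, -1)), -1)))) = Add(-154, Add(Mul(Rational(1, 12), Rational(1, 4)), Mul(4, Pow(Mul(Add(-1, 0), Rational(1, 18)), -1)))) = Add(-154, Add(Rational(1, 48), Mul(4, Pow(Mul(-1, Rational(1, 18)), -1)))) = Add(-154, Add(Rational(1, 48), Mul(4, Pow(Rational(-1, 18), -1)))) = Add(-154, Add(Rational(1, 48), Mul(4, -18))) = Add(-154, Add(Rational(1, 48), -72)) = Add(-154, Rational(-3455, 48)) = Rational(-10847, 48)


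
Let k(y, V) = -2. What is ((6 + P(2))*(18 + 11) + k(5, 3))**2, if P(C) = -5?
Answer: 729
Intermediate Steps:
((6 + P(2))*(18 + 11) + k(5, 3))**2 = ((6 - 5)*(18 + 11) - 2)**2 = (1*29 - 2)**2 = (29 - 2)**2 = 27**2 = 729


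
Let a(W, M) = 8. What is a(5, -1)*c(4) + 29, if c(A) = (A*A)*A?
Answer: 541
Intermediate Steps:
c(A) = A³ (c(A) = A²*A = A³)
a(5, -1)*c(4) + 29 = 8*4³ + 29 = 8*64 + 29 = 512 + 29 = 541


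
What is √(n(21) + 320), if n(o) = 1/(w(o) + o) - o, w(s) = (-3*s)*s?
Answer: √506864694/1302 ≈ 17.292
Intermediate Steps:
w(s) = -3*s²
n(o) = 1/(o - 3*o²) - o (n(o) = 1/(-3*o² + o) - o = 1/(o - 3*o²) - o)
√(n(21) + 320) = √((-1 + 21² - 3*21³)/(21*(-1 + 3*21)) + 320) = √((-1 + 441 - 3*9261)/(21*(-1 + 63)) + 320) = √((1/21)*(-1 + 441 - 27783)/62 + 320) = √((1/21)*(1/62)*(-27343) + 320) = √(-27343/1302 + 320) = √(389297/1302) = √506864694/1302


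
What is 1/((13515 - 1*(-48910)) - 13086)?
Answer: 1/49339 ≈ 2.0268e-5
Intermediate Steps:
1/((13515 - 1*(-48910)) - 13086) = 1/((13515 + 48910) - 13086) = 1/(62425 - 13086) = 1/49339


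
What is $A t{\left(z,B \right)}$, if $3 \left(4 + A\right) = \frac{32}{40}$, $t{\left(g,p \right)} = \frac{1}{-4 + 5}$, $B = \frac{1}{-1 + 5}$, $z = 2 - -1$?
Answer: $- \frac{56}{15} \approx -3.7333$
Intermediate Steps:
$z = 3$ ($z = 2 + 1 = 3$)
$B = \frac{1}{4} \approx 0.25$
$t{\left(g,p \right)} = 1$ ($t{\left(g,p \right)} = 1^{-1} = 1$)
$A = - \frac{56}{15}$ ($A = -4 + \frac{32 \cdot \frac{1}{40}}{3} = -4 + \frac{1}{3} \cdot \frac{4}{5} = -4 + \frac{4}{15} = - \frac{56}{15} \approx -3.7333$)
$A t{\left(z,B \right)} = \left(- \frac{56}{15}\right) 1 = - \frac{56}{15}$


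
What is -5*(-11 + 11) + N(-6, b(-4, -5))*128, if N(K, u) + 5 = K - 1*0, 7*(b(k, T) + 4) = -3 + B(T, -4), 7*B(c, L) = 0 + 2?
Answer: -1408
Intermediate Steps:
B(c, L) = 2/7 (B(c, L) = (0 + 2)/7 = (⅐)*2 = 2/7)
b(k, T) = -215/49 (b(k, T) = -4 + (-3 + 2/7)/7 = -4 + (⅐)*(-19/7) = -4 - 19/49 = -215/49)
N(K, u) = -5 + K (N(K, u) = -5 + (K - 1*0) = -5 + (K + 0) = -5 + K)
-5*(-11 + 11) + N(-6, b(-4, -5))*128 = -5*(-11 + 11) + (-5 - 6)*128 = -5*0 - 11*128 = 0 - 1408 = -1408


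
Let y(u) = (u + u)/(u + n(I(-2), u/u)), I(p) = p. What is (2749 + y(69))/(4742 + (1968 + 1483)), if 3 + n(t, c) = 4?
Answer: 96284/286755 ≈ 0.33577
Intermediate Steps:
n(t, c) = 1 (n(t, c) = -3 + 4 = 1)
y(u) = 2*u/(1 + u) (y(u) = (u + u)/(u + 1) = (2*u)/(1 + u) = 2*u/(1 + u))
(2749 + y(69))/(4742 + (1968 + 1483)) = (2749 + 2*69/(1 + 69))/(4742 + (1968 + 1483)) = (2749 + 2*69/70)/(4742 + 3451) = (2749 + 2*69*(1/70))/8193 = (2749 + 69/35)*(1/8193) = (96284/35)*(1/8193) = 96284/286755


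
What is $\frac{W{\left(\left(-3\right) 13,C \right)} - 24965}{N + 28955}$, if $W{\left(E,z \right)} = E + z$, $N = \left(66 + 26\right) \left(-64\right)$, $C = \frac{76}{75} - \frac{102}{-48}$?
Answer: $- \frac{15000517}{13840200} \approx -1.0838$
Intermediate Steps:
$C = \frac{1883}{600}$ ($C = 76 \cdot \frac{1}{75} - - \frac{17}{8} = \frac{76}{75} + \frac{17}{8} = \frac{1883}{600} \approx 3.1383$)
$N = -5888$ ($N = 92 \left(-64\right) = -5888$)
$\frac{W{\left(\left(-3\right) 13,C \right)} - 24965}{N + 28955} = \frac{\left(\left(-3\right) 13 + \frac{1883}{600}\right) - 24965}{-5888 + 28955} = \frac{\left(-39 + \frac{1883}{600}\right) - 24965}{23067} = \left(- \frac{21517}{600} - 24965\right) \frac{1}{23067} = \left(- \frac{15000517}{600}\right) \frac{1}{23067} = - \frac{15000517}{13840200}$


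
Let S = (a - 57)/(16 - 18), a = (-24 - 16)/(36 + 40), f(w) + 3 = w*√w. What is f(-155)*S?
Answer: -3279/38 - 169415*I*√155/38 ≈ -86.289 - 55505.0*I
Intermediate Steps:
f(w) = -3 + w^(3/2) (f(w) = -3 + w*√w = -3 + w^(3/2))
a = -10/19 (a = -40/76 = -40*1/76 = -10/19 ≈ -0.52632)
S = 1093/38 (S = (-10/19 - 57)/(16 - 18) = -1093/19/(-2) = -1093/19*(-½) = 1093/38 ≈ 28.763)
f(-155)*S = (-3 + (-155)^(3/2))*(1093/38) = (-3 - 155*I*√155)*(1093/38) = -3279/38 - 169415*I*√155/38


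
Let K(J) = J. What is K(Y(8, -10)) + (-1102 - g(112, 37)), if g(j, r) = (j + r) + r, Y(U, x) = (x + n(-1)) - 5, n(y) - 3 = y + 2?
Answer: -1299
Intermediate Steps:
n(y) = 5 + y (n(y) = 3 + (y + 2) = 3 + (2 + y) = 5 + y)
Y(U, x) = -1 + x (Y(U, x) = (x + (5 - 1)) - 5 = (x + 4) - 5 = (4 + x) - 5 = -1 + x)
g(j, r) = j + 2*r
K(Y(8, -10)) + (-1102 - g(112, 37)) = (-1 - 10) + (-1102 - (112 + 2*37)) = -11 + (-1102 - (112 + 74)) = -11 + (-1102 - 1*186) = -11 + (-1102 - 186) = -11 - 1288 = -1299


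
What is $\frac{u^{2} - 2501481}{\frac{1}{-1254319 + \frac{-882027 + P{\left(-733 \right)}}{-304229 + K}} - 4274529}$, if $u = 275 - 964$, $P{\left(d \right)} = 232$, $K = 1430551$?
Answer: $\frac{2863341603809887880}{6038917643131973699} \approx 0.47415$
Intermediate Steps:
$u = -689$ ($u = 275 - 964 = -689$)
$\frac{u^{2} - 2501481}{\frac{1}{-1254319 + \frac{-882027 + P{\left(-733 \right)}}{-304229 + K}} - 4274529} = \frac{\left(-689\right)^{2} - 2501481}{\frac{1}{-1254319 + \frac{-882027 + 232}{-304229 + 1430551}} - 4274529} = \frac{474721 - 2501481}{\frac{1}{-1254319 - \frac{881795}{1126322}} - 4274529} = - \frac{2026760}{\frac{1}{-1254319 - \frac{881795}{1126322}} - 4274529} = - \frac{2026760}{\frac{1}{- \frac{1412767966513}{1126322}} - 4274529} = - \frac{2026760}{- \frac{1126322}{1412767966513} - 4274529} = - \frac{2026760}{- \frac{6038917643131973699}{1412767966513}} = \left(-2026760\right) \left(- \frac{1412767966513}{6038917643131973699}\right) = \frac{2863341603809887880}{6038917643131973699}$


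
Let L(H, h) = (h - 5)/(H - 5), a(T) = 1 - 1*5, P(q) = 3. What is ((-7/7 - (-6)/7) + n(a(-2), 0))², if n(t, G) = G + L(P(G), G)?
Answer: 1089/196 ≈ 5.5561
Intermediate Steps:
a(T) = -4 (a(T) = 1 - 5 = -4)
L(H, h) = (-5 + h)/(-5 + H)
n(t, G) = 5/2 + G/2 (n(t, G) = G + (-5 + G)/(-5 + 3) = G + (-5 + G)/(-2) = G - (-5 + G)/2 = G + (5/2 - G/2) = 5/2 + G/2)
((-7/7 - (-6)/7) + n(a(-2), 0))² = ((-7/7 - (-6)/7) + (5/2 + (½)*0))² = ((-7*⅐ - (-6)/7) + (5/2 + 0))² = ((-1 - 1*(-6/7)) + 5/2)² = ((-1 + 6/7) + 5/2)² = (-⅐ + 5/2)² = (33/14)² = 1089/196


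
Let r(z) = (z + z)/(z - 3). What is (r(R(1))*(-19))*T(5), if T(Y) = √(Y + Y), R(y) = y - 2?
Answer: -19*√10/2 ≈ -30.042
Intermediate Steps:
R(y) = -2 + y
T(Y) = √2*√Y (T(Y) = √(2*Y) = √2*√Y)
r(z) = 2*z/(-3 + z) (r(z) = (2*z)/(-3 + z) = 2*z/(-3 + z))
(r(R(1))*(-19))*T(5) = ((2*(-2 + 1)/(-3 + (-2 + 1)))*(-19))*(√2*√5) = ((2*(-1)/(-3 - 1))*(-19))*√10 = ((2*(-1)/(-4))*(-19))*√10 = ((2*(-1)*(-¼))*(-19))*√10 = ((½)*(-19))*√10 = -19*√10/2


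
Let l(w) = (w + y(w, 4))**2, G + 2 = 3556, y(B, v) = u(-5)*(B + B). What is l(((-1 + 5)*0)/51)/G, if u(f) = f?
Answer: 0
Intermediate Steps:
y(B, v) = -10*B (y(B, v) = -5*(B + B) = -10*B)
G = 3554 (G = -2 + 3556 = 3554)
l(w) = 81*w**2 (l(w) = (w - 10*w)**2 = (-9*w)**2 = 81*w**2)
l(((-1 + 5)*0)/51)/G = (81*(((-1 + 5)*0)/51)**2)/3554 = (81*((4*0)*(1/51))**2)*(1/3554) = (81*(0*(1/51))**2)*(1/3554) = (81*0**2)*(1/3554) = (81*0)*(1/3554) = 0*(1/3554) = 0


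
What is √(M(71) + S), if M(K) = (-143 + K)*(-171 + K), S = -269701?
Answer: I*√262501 ≈ 512.35*I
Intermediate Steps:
M(K) = (-171 + K)*(-143 + K)
√(M(71) + S) = √((24453 + 71² - 314*71) - 269701) = √((24453 + 5041 - 22294) - 269701) = √(7200 - 269701) = √(-262501) = I*√262501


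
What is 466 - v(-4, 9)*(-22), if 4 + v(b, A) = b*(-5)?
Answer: 818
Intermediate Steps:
v(b, A) = -4 - 5*b (v(b, A) = -4 + b*(-5) = -4 - 5*b)
466 - v(-4, 9)*(-22) = 466 - (-4 - 5*(-4))*(-22) = 466 - (-4 + 20)*(-22) = 466 - 16*(-22) = 466 - 1*(-352) = 466 + 352 = 818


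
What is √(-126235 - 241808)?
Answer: I*√368043 ≈ 606.67*I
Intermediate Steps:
√(-126235 - 241808) = √(-368043) = I*√368043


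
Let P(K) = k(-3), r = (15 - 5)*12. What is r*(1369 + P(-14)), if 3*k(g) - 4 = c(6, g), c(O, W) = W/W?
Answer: 164480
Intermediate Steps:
c(O, W) = 1
k(g) = 5/3 (k(g) = 4/3 + (1/3)*1 = 4/3 + 1/3 = 5/3)
r = 120 (r = 10*12 = 120)
P(K) = 5/3
r*(1369 + P(-14)) = 120*(1369 + 5/3) = 120*(4112/3) = 164480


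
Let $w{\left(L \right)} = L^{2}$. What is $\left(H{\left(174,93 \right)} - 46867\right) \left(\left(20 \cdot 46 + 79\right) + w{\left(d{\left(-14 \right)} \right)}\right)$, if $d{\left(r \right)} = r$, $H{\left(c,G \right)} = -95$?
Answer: $-56119590$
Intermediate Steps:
$\left(H{\left(174,93 \right)} - 46867\right) \left(\left(20 \cdot 46 + 79\right) + w{\left(d{\left(-14 \right)} \right)}\right) = \left(-95 - 46867\right) \left(\left(20 \cdot 46 + 79\right) + \left(-14\right)^{2}\right) = - 46962 \left(\left(920 + 79\right) + 196\right) = - 46962 \left(999 + 196\right) = \left(-46962\right) 1195 = -56119590$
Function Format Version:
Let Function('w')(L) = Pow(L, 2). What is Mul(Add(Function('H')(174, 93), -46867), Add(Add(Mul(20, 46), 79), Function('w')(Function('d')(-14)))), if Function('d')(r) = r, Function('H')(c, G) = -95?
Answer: -56119590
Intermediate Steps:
Mul(Add(Function('H')(174, 93), -46867), Add(Add(Mul(20, 46), 79), Function('w')(Function('d')(-14)))) = Mul(Add(-95, -46867), Add(Add(Mul(20, 46), 79), Pow(-14, 2))) = Mul(-46962, Add(Add(920, 79), 196)) = Mul(-46962, Add(999, 196)) = Mul(-46962, 1195) = -56119590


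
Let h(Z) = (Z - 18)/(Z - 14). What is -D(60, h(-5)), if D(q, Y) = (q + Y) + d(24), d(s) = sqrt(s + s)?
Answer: -1163/19 - 4*sqrt(3) ≈ -68.139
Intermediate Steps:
d(s) = sqrt(2)*sqrt(s) (d(s) = sqrt(2*s) = sqrt(2)*sqrt(s))
h(Z) = (-18 + Z)/(-14 + Z)
D(q, Y) = Y + q + 4*sqrt(3) (D(q, Y) = (q + Y) + sqrt(2)*sqrt(24) = (Y + q) + sqrt(2)*(2*sqrt(6)) = (Y + q) + 4*sqrt(3) = Y + q + 4*sqrt(3))
-D(60, h(-5)) = -((-18 - 5)/(-14 - 5) + 60 + 4*sqrt(3)) = -(-23/(-19) + 60 + 4*sqrt(3)) = -(-1/19*(-23) + 60 + 4*sqrt(3)) = -(23/19 + 60 + 4*sqrt(3)) = -(1163/19 + 4*sqrt(3)) = -1163/19 - 4*sqrt(3)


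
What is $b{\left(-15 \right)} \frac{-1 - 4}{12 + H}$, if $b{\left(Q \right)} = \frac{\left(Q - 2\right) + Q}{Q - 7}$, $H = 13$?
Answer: $- \frac{16}{55} \approx -0.29091$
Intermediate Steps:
$b{\left(Q \right)} = \frac{-2 + 2 Q}{-7 + Q}$ ($b{\left(Q \right)} = \frac{\left(-2 + Q\right) + Q}{-7 + Q} = \frac{-2 + 2 Q}{-7 + Q}$)
$b{\left(-15 \right)} \frac{-1 - 4}{12 + H} = \frac{2 \left(-1 - 15\right)}{-7 - 15} \frac{-1 - 4}{12 + 13} = 2 \frac{1}{-22} \left(-16\right) \left(- \frac{5}{25}\right) = 2 \left(- \frac{1}{22}\right) \left(-16\right) \left(\left(-5\right) \frac{1}{25}\right) = \frac{16}{11} \left(- \frac{1}{5}\right) = - \frac{16}{55}$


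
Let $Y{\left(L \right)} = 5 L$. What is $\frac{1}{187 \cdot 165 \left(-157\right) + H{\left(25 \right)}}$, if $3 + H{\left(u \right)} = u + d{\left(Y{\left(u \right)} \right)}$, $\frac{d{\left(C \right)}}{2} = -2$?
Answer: $- \frac{1}{4844217} \approx -2.0643 \cdot 10^{-7}$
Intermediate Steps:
$d{\left(C \right)} = -4$ ($d{\left(C \right)} = 2 \left(-2\right) = -4$)
$H{\left(u \right)} = -7 + u$ ($H{\left(u \right)} = -3 + \left(u - 4\right) = -3 + \left(-4 + u\right) = -7 + u$)
$\frac{1}{187 \cdot 165 \left(-157\right) + H{\left(25 \right)}} = \frac{1}{187 \cdot 165 \left(-157\right) + \left(-7 + 25\right)} = \frac{1}{30855 \left(-157\right) + 18} = \frac{1}{-4844235 + 18} = \frac{1}{-4844217} = - \frac{1}{4844217}$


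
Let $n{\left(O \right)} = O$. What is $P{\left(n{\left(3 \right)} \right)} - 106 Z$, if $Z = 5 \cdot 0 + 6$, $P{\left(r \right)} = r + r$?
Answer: $-630$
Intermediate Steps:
$P{\left(r \right)} = 2 r$
$Z = 6$ ($Z = 0 + 6 = 6$)
$P{\left(n{\left(3 \right)} \right)} - 106 Z = 2 \cdot 3 - 636 = 6 - 636 = -630$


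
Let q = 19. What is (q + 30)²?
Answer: 2401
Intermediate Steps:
(q + 30)² = (19 + 30)² = 49² = 2401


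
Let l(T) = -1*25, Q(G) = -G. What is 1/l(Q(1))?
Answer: -1/25 ≈ -0.040000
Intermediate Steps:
l(T) = -25
1/l(Q(1)) = 1/(-25) = -1/25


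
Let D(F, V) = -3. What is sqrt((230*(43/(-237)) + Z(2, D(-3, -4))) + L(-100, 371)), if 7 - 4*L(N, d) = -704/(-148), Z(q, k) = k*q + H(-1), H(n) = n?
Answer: I*sqrt(14815935789)/17538 ≈ 6.9404*I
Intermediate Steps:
Z(q, k) = -1 + k*q (Z(q, k) = k*q - 1 = -1 + k*q)
L(N, d) = 83/148 (L(N, d) = 7/4 - (-176)/(-148) = 7/4 - (-176)*(-1)/148 = 7/4 - 1/4*176/37 = 7/4 - 44/37 = 83/148)
sqrt((230*(43/(-237)) + Z(2, D(-3, -4))) + L(-100, 371)) = sqrt((230*(43/(-237)) + (-1 - 3*2)) + 83/148) = sqrt((230*(43*(-1/237)) + (-1 - 6)) + 83/148) = sqrt((230*(-43/237) - 7) + 83/148) = sqrt((-9890/237 - 7) + 83/148) = sqrt(-11549/237 + 83/148) = sqrt(-1689581/35076) = I*sqrt(14815935789)/17538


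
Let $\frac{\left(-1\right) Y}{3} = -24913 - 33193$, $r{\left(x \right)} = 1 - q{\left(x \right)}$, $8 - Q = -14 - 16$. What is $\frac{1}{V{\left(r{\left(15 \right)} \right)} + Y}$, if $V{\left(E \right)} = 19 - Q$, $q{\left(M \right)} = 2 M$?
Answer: $\frac{1}{174299} \approx 5.7373 \cdot 10^{-6}$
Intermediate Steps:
$Q = 38$ ($Q = 8 - \left(-14 - 16\right) = 8 - -30 = 8 + 30 = 38$)
$r{\left(x \right)} = 1 - 2 x$
$V{\left(E \right)} = -19$ ($V{\left(E \right)} = 19 - 38 = -19$)
$Y = 174318$ ($Y = - 3 \left(-24913 - 33193\right) = \left(-3\right) \left(-58106\right) = 174318$)
$\frac{1}{V{\left(r{\left(15 \right)} \right)} + Y} = \frac{1}{-19 + 174318} = \frac{1}{174299}$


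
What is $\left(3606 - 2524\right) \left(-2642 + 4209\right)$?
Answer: $1695494$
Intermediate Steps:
$\left(3606 - 2524\right) \left(-2642 + 4209\right) = 1082 \cdot 1567 = 1695494$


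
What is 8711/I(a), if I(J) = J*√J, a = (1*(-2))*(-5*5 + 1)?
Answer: 8711*√3/576 ≈ 26.194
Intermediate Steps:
a = 48 (a = -2*(-25 + 1) = -2*(-24) = 48)
I(J) = J^(3/2)
8711/I(a) = 8711/(48^(3/2)) = 8711/((192*√3)) = 8711*(√3/576) = 8711*√3/576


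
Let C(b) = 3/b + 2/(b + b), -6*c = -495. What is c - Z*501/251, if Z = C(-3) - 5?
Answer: 47761/502 ≈ 95.141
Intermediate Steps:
c = 165/2 (c = -1/6*(-495) = 165/2 ≈ 82.500)
C(b) = 4/b (C(b) = 3/b + 2/((2*b)) = 3/b + 2*(1/(2*b)) = 3/b + 1/b = 4/b)
Z = -19/3 (Z = 4/(-3) - 5 = 4*(-1/3) - 5 = -4/3 - 5 = -19/3 ≈ -6.3333)
c - Z*501/251 = 165/2 - (-19)*501/251/3 = 165/2 - (-19)*501*(1/251)/3 = 165/2 - (-19)*501/(3*251) = 165/2 - 1*(-3173/251) = 165/2 + 3173/251 = 47761/502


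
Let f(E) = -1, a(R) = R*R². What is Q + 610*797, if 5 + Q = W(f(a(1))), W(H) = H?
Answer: 486164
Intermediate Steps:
a(R) = R³
Q = -6 (Q = -5 - 1 = -6)
Q + 610*797 = -6 + 610*797 = -6 + 486170 = 486164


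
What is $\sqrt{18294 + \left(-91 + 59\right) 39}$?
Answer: $3 \sqrt{1894} \approx 130.56$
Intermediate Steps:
$\sqrt{18294 + \left(-91 + 59\right) 39} = \sqrt{18294 - 1248} = \sqrt{17046} = 3 \sqrt{1894}$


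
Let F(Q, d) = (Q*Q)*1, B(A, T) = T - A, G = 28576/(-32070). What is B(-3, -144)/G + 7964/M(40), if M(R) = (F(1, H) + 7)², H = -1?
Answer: 42967/152 ≈ 282.68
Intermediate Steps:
G = -14288/16035 (G = 28576*(-1/32070) = -14288/16035 ≈ -0.89105)
F(Q, d) = Q² (F(Q, d) = Q²*1 = Q²)
M(R) = 64 (M(R) = (1² + 7)² = (1 + 7)² = 8² = 64)
B(-3, -144)/G + 7964/M(40) = (-144 - 1*(-3))/(-14288/16035) + 7964/64 = (-144 + 3)*(-16035/14288) + 7964*(1/64) = -141*(-16035/14288) + 1991/16 = 48105/304 + 1991/16 = 42967/152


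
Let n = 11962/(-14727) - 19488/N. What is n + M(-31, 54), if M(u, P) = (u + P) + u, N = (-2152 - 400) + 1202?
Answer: 6211082/1104525 ≈ 5.6233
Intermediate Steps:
N = -1350 (N = -2552 + 1202 = -1350)
M(u, P) = P + 2*u (M(u, P) = (P + u) + u = P + 2*u)
n = 15047282/1104525 (n = 11962/(-14727) - 19488/(-1350) = 11962*(-1/14727) - 19488*(-1/1350) = -11962/14727 + 3248/225 = 15047282/1104525 ≈ 13.623)
n + M(-31, 54) = 15047282/1104525 + (54 + 2*(-31)) = 15047282/1104525 + (54 - 62) = 15047282/1104525 - 8 = 6211082/1104525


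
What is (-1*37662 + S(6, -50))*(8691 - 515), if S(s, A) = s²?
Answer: -307630176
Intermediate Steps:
(-1*37662 + S(6, -50))*(8691 - 515) = (-1*37662 + 6²)*(8691 - 515) = (-37662 + 36)*8176 = -37626*8176 = -307630176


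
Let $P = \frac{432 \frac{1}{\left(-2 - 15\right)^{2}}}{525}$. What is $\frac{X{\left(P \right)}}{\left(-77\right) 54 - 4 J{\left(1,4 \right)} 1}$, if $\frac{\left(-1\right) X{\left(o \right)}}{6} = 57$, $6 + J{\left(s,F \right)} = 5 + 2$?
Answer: $- \frac{19}{924} \approx -0.020563$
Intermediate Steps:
$J{\left(s,F \right)} = 1$ ($J{\left(s,F \right)} = -6 + \left(5 + 2\right) = -6 + 7 = 1$)
$P = \frac{144}{50575}$ ($P = \frac{432}{\left(-17\right)^{2}} \cdot \frac{1}{525} = \frac{432}{289} \cdot \frac{1}{525} = \frac{144}{50575} \approx 0.0028473$)
$X{\left(o \right)} = -342$ ($X{\left(o \right)} = \left(-6\right) 57 = -342$)
$\frac{X{\left(P \right)}}{\left(-77\right) 54 - 4 J{\left(1,4 \right)} 1} = - \frac{342}{\left(-77\right) 54 \left(-4\right) 1 \cdot 1} = - \frac{342}{\left(-4158\right) \left(\left(-4\right) 1\right)} = - \frac{342}{\left(-4158\right) \left(-4\right)} = - \frac{342}{16632} = \left(-342\right) \frac{1}{16632} = - \frac{19}{924}$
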